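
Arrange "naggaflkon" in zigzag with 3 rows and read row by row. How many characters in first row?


Zigzag "naggaflkon" into 3 rows:
Placing characters:
  'n' => row 0
  'a' => row 1
  'g' => row 2
  'g' => row 1
  'a' => row 0
  'f' => row 1
  'l' => row 2
  'k' => row 1
  'o' => row 0
  'n' => row 1
Rows:
  Row 0: "nao"
  Row 1: "agfkn"
  Row 2: "gl"
First row length: 3

3


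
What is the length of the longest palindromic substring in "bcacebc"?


Input: "bcacebc"
Checking substrings for palindromes:
  [1:4] "cac" (len 3) => palindrome
Longest palindromic substring: "cac" with length 3

3


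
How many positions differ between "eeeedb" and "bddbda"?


Comparing "eeeedb" and "bddbda" position by position:
  Position 0: 'e' vs 'b' => DIFFER
  Position 1: 'e' vs 'd' => DIFFER
  Position 2: 'e' vs 'd' => DIFFER
  Position 3: 'e' vs 'b' => DIFFER
  Position 4: 'd' vs 'd' => same
  Position 5: 'b' vs 'a' => DIFFER
Positions that differ: 5

5


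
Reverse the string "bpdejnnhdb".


Input: bpdejnnhdb
Reading characters right to left:
  Position 9: 'b'
  Position 8: 'd'
  Position 7: 'h'
  Position 6: 'n'
  Position 5: 'n'
  Position 4: 'j'
  Position 3: 'e'
  Position 2: 'd'
  Position 1: 'p'
  Position 0: 'b'
Reversed: bdhnnjedpb

bdhnnjedpb


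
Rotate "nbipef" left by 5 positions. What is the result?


Input: "nbipef", rotate left by 5
First 5 characters: "nbipe"
Remaining characters: "f"
Concatenate remaining + first: "f" + "nbipe" = "fnbipe"

fnbipe


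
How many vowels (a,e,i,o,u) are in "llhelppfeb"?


Input: llhelppfeb
Checking each character:
  'l' at position 0: consonant
  'l' at position 1: consonant
  'h' at position 2: consonant
  'e' at position 3: vowel (running total: 1)
  'l' at position 4: consonant
  'p' at position 5: consonant
  'p' at position 6: consonant
  'f' at position 7: consonant
  'e' at position 8: vowel (running total: 2)
  'b' at position 9: consonant
Total vowels: 2

2


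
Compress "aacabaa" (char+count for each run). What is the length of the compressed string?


Input: aacabaa
Runs:
  'a' x 2 => "a2"
  'c' x 1 => "c1"
  'a' x 1 => "a1"
  'b' x 1 => "b1"
  'a' x 2 => "a2"
Compressed: "a2c1a1b1a2"
Compressed length: 10

10


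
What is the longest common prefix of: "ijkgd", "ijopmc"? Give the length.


Words: ijkgd, ijopmc
  Position 0: all 'i' => match
  Position 1: all 'j' => match
  Position 2: ('k', 'o') => mismatch, stop
LCP = "ij" (length 2)

2


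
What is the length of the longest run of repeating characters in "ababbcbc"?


Input: "ababbcbc"
Scanning for longest run:
  Position 1 ('b'): new char, reset run to 1
  Position 2 ('a'): new char, reset run to 1
  Position 3 ('b'): new char, reset run to 1
  Position 4 ('b'): continues run of 'b', length=2
  Position 5 ('c'): new char, reset run to 1
  Position 6 ('b'): new char, reset run to 1
  Position 7 ('c'): new char, reset run to 1
Longest run: 'b' with length 2

2


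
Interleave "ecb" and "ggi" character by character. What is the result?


Interleaving "ecb" and "ggi":
  Position 0: 'e' from first, 'g' from second => "eg"
  Position 1: 'c' from first, 'g' from second => "cg"
  Position 2: 'b' from first, 'i' from second => "bi"
Result: egcgbi

egcgbi


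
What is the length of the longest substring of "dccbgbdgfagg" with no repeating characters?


Input: "dccbgbdgfagg"
Sliding window (track last position of each char):
  Position 0 ('d'): window [0,0] length 1 -- new best
  Position 1 ('c'): window [0,1] length 2 -- new best
  Position 2 ('c'): repeat (last at 1), move window start to 2
  Position 2 ('c'): window [2,2] length 1
  Position 3 ('b'): window [2,3] length 2
  Position 4 ('g'): window [2,4] length 3 -- new best
  Position 5 ('b'): repeat (last at 3), move window start to 4
  Position 5 ('b'): window [4,5] length 2
  Position 6 ('d'): window [4,6] length 3
  Position 7 ('g'): repeat (last at 4), move window start to 5
  Position 7 ('g'): window [5,7] length 3
  Position 8 ('f'): window [5,8] length 4 -- new best
  Position 9 ('a'): window [5,9] length 5 -- new best
  Position 10 ('g'): repeat (last at 7), move window start to 8
  Position 10 ('g'): window [8,10] length 3
  Position 11 ('g'): repeat (last at 10), move window start to 11
  Position 11 ('g'): window [11,11] length 1
Longest substring with no repeats: "bdgfa" with length 5

5


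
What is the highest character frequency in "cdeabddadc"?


Input: cdeabddadc
Character counts:
  'a': 2
  'b': 1
  'c': 2
  'd': 4
  'e': 1
Maximum frequency: 4

4


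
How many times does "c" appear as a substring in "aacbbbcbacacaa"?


Searching for "c" in "aacbbbcbacacaa"
Scanning each position:
  Position 0: "a" => no
  Position 1: "a" => no
  Position 2: "c" => MATCH
  Position 3: "b" => no
  Position 4: "b" => no
  Position 5: "b" => no
  Position 6: "c" => MATCH
  Position 7: "b" => no
  Position 8: "a" => no
  Position 9: "c" => MATCH
  Position 10: "a" => no
  Position 11: "c" => MATCH
  Position 12: "a" => no
  Position 13: "a" => no
Total occurrences: 4

4


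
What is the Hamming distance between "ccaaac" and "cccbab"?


Comparing "ccaaac" and "cccbab" position by position:
  Position 0: 'c' vs 'c' => same
  Position 1: 'c' vs 'c' => same
  Position 2: 'a' vs 'c' => differ
  Position 3: 'a' vs 'b' => differ
  Position 4: 'a' vs 'a' => same
  Position 5: 'c' vs 'b' => differ
Total differences (Hamming distance): 3

3


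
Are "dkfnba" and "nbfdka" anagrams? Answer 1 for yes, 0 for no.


Strings: "dkfnba", "nbfdka"
Sorted first:  abdfkn
Sorted second: abdfkn
Sorted forms match => anagrams

1


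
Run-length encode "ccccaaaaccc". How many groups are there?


Input: ccccaaaaccc
Scanning for consecutive runs:
  Group 1: 'c' x 4 (positions 0-3)
  Group 2: 'a' x 4 (positions 4-7)
  Group 3: 'c' x 3 (positions 8-10)
Total groups: 3

3


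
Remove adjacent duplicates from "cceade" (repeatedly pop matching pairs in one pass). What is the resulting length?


Input: cceade
Stack-based adjacent duplicate removal:
  Read 'c': push. Stack: c
  Read 'c': matches stack top 'c' => pop. Stack: (empty)
  Read 'e': push. Stack: e
  Read 'a': push. Stack: ea
  Read 'd': push. Stack: ead
  Read 'e': push. Stack: eade
Final stack: "eade" (length 4)

4


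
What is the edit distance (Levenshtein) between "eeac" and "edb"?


Computing edit distance: "eeac" -> "edb"
DP table:
           e    d    b
      0    1    2    3
  e   1    0    1    2
  e   2    1    1    2
  a   3    2    2    2
  c   4    3    3    3
Edit distance = dp[4][3] = 3

3


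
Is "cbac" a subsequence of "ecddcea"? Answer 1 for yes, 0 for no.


Check if "cbac" is a subsequence of "ecddcea"
Greedy scan:
  Position 0 ('e'): no match needed
  Position 1 ('c'): matches sub[0] = 'c'
  Position 2 ('d'): no match needed
  Position 3 ('d'): no match needed
  Position 4 ('c'): no match needed
  Position 5 ('e'): no match needed
  Position 6 ('a'): no match needed
Only matched 1/4 characters => not a subsequence

0


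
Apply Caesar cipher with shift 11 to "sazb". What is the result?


Caesar cipher: shift "sazb" by 11
  's' (pos 18) + 11 = pos 3 = 'd'
  'a' (pos 0) + 11 = pos 11 = 'l'
  'z' (pos 25) + 11 = pos 10 = 'k'
  'b' (pos 1) + 11 = pos 12 = 'm'
Result: dlkm

dlkm


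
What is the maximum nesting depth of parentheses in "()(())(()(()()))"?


Input: "()(())(()(()()))"
Tracking depth:
  Position 0 '(': depth becomes 1
  Position 1 ')': depth becomes 0
  Position 2 '(': depth becomes 1
  Position 3 '(': depth becomes 2
  Position 4 ')': depth becomes 1
  Position 5 ')': depth becomes 0
  Position 6 '(': depth becomes 1
  Position 7 '(': depth becomes 2
  Position 8 ')': depth becomes 1
  Position 9 '(': depth becomes 2
  Position 10 '(': depth becomes 3
  Position 11 ')': depth becomes 2
  Position 12 '(': depth becomes 3
  Position 13 ')': depth becomes 2
  Position 14 ')': depth becomes 1
  Position 15 ')': depth becomes 0
Maximum depth reached: 3

3


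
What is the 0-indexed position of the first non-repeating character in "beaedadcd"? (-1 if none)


Input: beaedadcd
Character frequencies:
  'a': 2
  'b': 1
  'c': 1
  'd': 3
  'e': 2
Scanning left to right for freq == 1:
  Position 0 ('b'): unique! => answer = 0

0


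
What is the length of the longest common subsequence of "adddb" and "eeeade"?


LCS of "adddb" and "eeeade"
DP table:
           e    e    e    a    d    e
      0    0    0    0    0    0    0
  a   0    0    0    0    1    1    1
  d   0    0    0    0    1    2    2
  d   0    0    0    0    1    2    2
  d   0    0    0    0    1    2    2
  b   0    0    0    0    1    2    2
LCS length = dp[5][6] = 2

2


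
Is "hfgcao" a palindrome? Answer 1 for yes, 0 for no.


Input: hfgcao
Reversed: oacgfh
  Compare pos 0 ('h') with pos 5 ('o'): MISMATCH
  Compare pos 1 ('f') with pos 4 ('a'): MISMATCH
  Compare pos 2 ('g') with pos 3 ('c'): MISMATCH
Result: not a palindrome

0


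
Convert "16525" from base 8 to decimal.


Input: "16525" in base 8
Positional expansion:
  Digit '1' (value 1) x 8^4 = 4096
  Digit '6' (value 6) x 8^3 = 3072
  Digit '5' (value 5) x 8^2 = 320
  Digit '2' (value 2) x 8^1 = 16
  Digit '5' (value 5) x 8^0 = 5
Sum = 7509

7509


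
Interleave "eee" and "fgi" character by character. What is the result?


Interleaving "eee" and "fgi":
  Position 0: 'e' from first, 'f' from second => "ef"
  Position 1: 'e' from first, 'g' from second => "eg"
  Position 2: 'e' from first, 'i' from second => "ei"
Result: efegei

efegei


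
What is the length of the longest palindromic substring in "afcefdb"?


Input: "afcefdb"
Checking substrings for palindromes:
  No multi-char palindromic substrings found
Longest palindromic substring: "a" with length 1

1


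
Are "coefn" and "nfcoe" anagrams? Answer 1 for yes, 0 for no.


Strings: "coefn", "nfcoe"
Sorted first:  cefno
Sorted second: cefno
Sorted forms match => anagrams

1


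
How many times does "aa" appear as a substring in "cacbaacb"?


Searching for "aa" in "cacbaacb"
Scanning each position:
  Position 0: "ca" => no
  Position 1: "ac" => no
  Position 2: "cb" => no
  Position 3: "ba" => no
  Position 4: "aa" => MATCH
  Position 5: "ac" => no
  Position 6: "cb" => no
Total occurrences: 1

1


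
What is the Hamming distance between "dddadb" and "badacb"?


Comparing "dddadb" and "badacb" position by position:
  Position 0: 'd' vs 'b' => differ
  Position 1: 'd' vs 'a' => differ
  Position 2: 'd' vs 'd' => same
  Position 3: 'a' vs 'a' => same
  Position 4: 'd' vs 'c' => differ
  Position 5: 'b' vs 'b' => same
Total differences (Hamming distance): 3

3


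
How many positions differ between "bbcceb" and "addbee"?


Comparing "bbcceb" and "addbee" position by position:
  Position 0: 'b' vs 'a' => DIFFER
  Position 1: 'b' vs 'd' => DIFFER
  Position 2: 'c' vs 'd' => DIFFER
  Position 3: 'c' vs 'b' => DIFFER
  Position 4: 'e' vs 'e' => same
  Position 5: 'b' vs 'e' => DIFFER
Positions that differ: 5

5


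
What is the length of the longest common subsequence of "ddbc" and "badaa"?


LCS of "ddbc" and "badaa"
DP table:
           b    a    d    a    a
      0    0    0    0    0    0
  d   0    0    0    1    1    1
  d   0    0    0    1    1    1
  b   0    1    1    1    1    1
  c   0    1    1    1    1    1
LCS length = dp[4][5] = 1

1


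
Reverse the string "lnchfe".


Input: lnchfe
Reading characters right to left:
  Position 5: 'e'
  Position 4: 'f'
  Position 3: 'h'
  Position 2: 'c'
  Position 1: 'n'
  Position 0: 'l'
Reversed: efhcnl

efhcnl


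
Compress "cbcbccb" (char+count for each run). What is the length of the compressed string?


Input: cbcbccb
Runs:
  'c' x 1 => "c1"
  'b' x 1 => "b1"
  'c' x 1 => "c1"
  'b' x 1 => "b1"
  'c' x 2 => "c2"
  'b' x 1 => "b1"
Compressed: "c1b1c1b1c2b1"
Compressed length: 12

12


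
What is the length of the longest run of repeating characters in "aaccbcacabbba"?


Input: "aaccbcacabbba"
Scanning for longest run:
  Position 1 ('a'): continues run of 'a', length=2
  Position 2 ('c'): new char, reset run to 1
  Position 3 ('c'): continues run of 'c', length=2
  Position 4 ('b'): new char, reset run to 1
  Position 5 ('c'): new char, reset run to 1
  Position 6 ('a'): new char, reset run to 1
  Position 7 ('c'): new char, reset run to 1
  Position 8 ('a'): new char, reset run to 1
  Position 9 ('b'): new char, reset run to 1
  Position 10 ('b'): continues run of 'b', length=2
  Position 11 ('b'): continues run of 'b', length=3
  Position 12 ('a'): new char, reset run to 1
Longest run: 'b' with length 3

3


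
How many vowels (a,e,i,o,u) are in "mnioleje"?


Input: mnioleje
Checking each character:
  'm' at position 0: consonant
  'n' at position 1: consonant
  'i' at position 2: vowel (running total: 1)
  'o' at position 3: vowel (running total: 2)
  'l' at position 4: consonant
  'e' at position 5: vowel (running total: 3)
  'j' at position 6: consonant
  'e' at position 7: vowel (running total: 4)
Total vowels: 4

4


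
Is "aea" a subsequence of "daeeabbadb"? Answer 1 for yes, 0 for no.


Check if "aea" is a subsequence of "daeeabbadb"
Greedy scan:
  Position 0 ('d'): no match needed
  Position 1 ('a'): matches sub[0] = 'a'
  Position 2 ('e'): matches sub[1] = 'e'
  Position 3 ('e'): no match needed
  Position 4 ('a'): matches sub[2] = 'a'
  Position 5 ('b'): no match needed
  Position 6 ('b'): no match needed
  Position 7 ('a'): no match needed
  Position 8 ('d'): no match needed
  Position 9 ('b'): no match needed
All 3 characters matched => is a subsequence

1


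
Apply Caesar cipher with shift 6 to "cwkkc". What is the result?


Caesar cipher: shift "cwkkc" by 6
  'c' (pos 2) + 6 = pos 8 = 'i'
  'w' (pos 22) + 6 = pos 2 = 'c'
  'k' (pos 10) + 6 = pos 16 = 'q'
  'k' (pos 10) + 6 = pos 16 = 'q'
  'c' (pos 2) + 6 = pos 8 = 'i'
Result: icqqi

icqqi


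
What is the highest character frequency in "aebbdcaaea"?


Input: aebbdcaaea
Character counts:
  'a': 4
  'b': 2
  'c': 1
  'd': 1
  'e': 2
Maximum frequency: 4

4


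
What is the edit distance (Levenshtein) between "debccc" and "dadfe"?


Computing edit distance: "debccc" -> "dadfe"
DP table:
           d    a    d    f    e
      0    1    2    3    4    5
  d   1    0    1    2    3    4
  e   2    1    1    2    3    3
  b   3    2    2    2    3    4
  c   4    3    3    3    3    4
  c   5    4    4    4    4    4
  c   6    5    5    5    5    5
Edit distance = dp[6][5] = 5

5


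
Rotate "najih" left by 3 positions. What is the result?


Input: "najih", rotate left by 3
First 3 characters: "naj"
Remaining characters: "ih"
Concatenate remaining + first: "ih" + "naj" = "ihnaj"

ihnaj


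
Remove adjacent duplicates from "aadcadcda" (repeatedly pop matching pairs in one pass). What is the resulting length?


Input: aadcadcda
Stack-based adjacent duplicate removal:
  Read 'a': push. Stack: a
  Read 'a': matches stack top 'a' => pop. Stack: (empty)
  Read 'd': push. Stack: d
  Read 'c': push. Stack: dc
  Read 'a': push. Stack: dca
  Read 'd': push. Stack: dcad
  Read 'c': push. Stack: dcadc
  Read 'd': push. Stack: dcadcd
  Read 'a': push. Stack: dcadcda
Final stack: "dcadcda" (length 7)

7


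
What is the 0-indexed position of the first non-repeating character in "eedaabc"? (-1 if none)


Input: eedaabc
Character frequencies:
  'a': 2
  'b': 1
  'c': 1
  'd': 1
  'e': 2
Scanning left to right for freq == 1:
  Position 0 ('e'): freq=2, skip
  Position 1 ('e'): freq=2, skip
  Position 2 ('d'): unique! => answer = 2

2


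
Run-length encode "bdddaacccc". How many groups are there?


Input: bdddaacccc
Scanning for consecutive runs:
  Group 1: 'b' x 1 (positions 0-0)
  Group 2: 'd' x 3 (positions 1-3)
  Group 3: 'a' x 2 (positions 4-5)
  Group 4: 'c' x 4 (positions 6-9)
Total groups: 4

4


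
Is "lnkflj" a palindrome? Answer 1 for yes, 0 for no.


Input: lnkflj
Reversed: jlfknl
  Compare pos 0 ('l') with pos 5 ('j'): MISMATCH
  Compare pos 1 ('n') with pos 4 ('l'): MISMATCH
  Compare pos 2 ('k') with pos 3 ('f'): MISMATCH
Result: not a palindrome

0


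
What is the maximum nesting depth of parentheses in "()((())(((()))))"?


Input: "()((())(((()))))"
Tracking depth:
  Position 0 '(': depth becomes 1
  Position 1 ')': depth becomes 0
  Position 2 '(': depth becomes 1
  Position 3 '(': depth becomes 2
  Position 4 '(': depth becomes 3
  Position 5 ')': depth becomes 2
  Position 6 ')': depth becomes 1
  Position 7 '(': depth becomes 2
  Position 8 '(': depth becomes 3
  Position 9 '(': depth becomes 4
  Position 10 '(': depth becomes 5
  Position 11 ')': depth becomes 4
  Position 12 ')': depth becomes 3
  Position 13 ')': depth becomes 2
  Position 14 ')': depth becomes 1
  Position 15 ')': depth becomes 0
Maximum depth reached: 5

5


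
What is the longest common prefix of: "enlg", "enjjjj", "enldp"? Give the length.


Words: enlg, enjjjj, enldp
  Position 0: all 'e' => match
  Position 1: all 'n' => match
  Position 2: ('l', 'j', 'l') => mismatch, stop
LCP = "en" (length 2)

2


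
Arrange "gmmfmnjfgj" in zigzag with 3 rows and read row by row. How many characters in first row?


Zigzag "gmmfmnjfgj" into 3 rows:
Placing characters:
  'g' => row 0
  'm' => row 1
  'm' => row 2
  'f' => row 1
  'm' => row 0
  'n' => row 1
  'j' => row 2
  'f' => row 1
  'g' => row 0
  'j' => row 1
Rows:
  Row 0: "gmg"
  Row 1: "mfnfj"
  Row 2: "mj"
First row length: 3

3


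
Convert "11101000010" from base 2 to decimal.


Input: "11101000010" in base 2
Positional expansion:
  Digit '1' (value 1) x 2^10 = 1024
  Digit '1' (value 1) x 2^9 = 512
  Digit '1' (value 1) x 2^8 = 256
  Digit '0' (value 0) x 2^7 = 0
  Digit '1' (value 1) x 2^6 = 64
  Digit '0' (value 0) x 2^5 = 0
  Digit '0' (value 0) x 2^4 = 0
  Digit '0' (value 0) x 2^3 = 0
  Digit '0' (value 0) x 2^2 = 0
  Digit '1' (value 1) x 2^1 = 2
  Digit '0' (value 0) x 2^0 = 0
Sum = 1858

1858


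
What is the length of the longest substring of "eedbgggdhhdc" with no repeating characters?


Input: "eedbgggdhhdc"
Sliding window (track last position of each char):
  Position 0 ('e'): window [0,0] length 1 -- new best
  Position 1 ('e'): repeat (last at 0), move window start to 1
  Position 1 ('e'): window [1,1] length 1
  Position 2 ('d'): window [1,2] length 2 -- new best
  Position 3 ('b'): window [1,3] length 3 -- new best
  Position 4 ('g'): window [1,4] length 4 -- new best
  Position 5 ('g'): repeat (last at 4), move window start to 5
  Position 5 ('g'): window [5,5] length 1
  Position 6 ('g'): repeat (last at 5), move window start to 6
  Position 6 ('g'): window [6,6] length 1
  Position 7 ('d'): window [6,7] length 2
  Position 8 ('h'): window [6,8] length 3
  Position 9 ('h'): repeat (last at 8), move window start to 9
  Position 9 ('h'): window [9,9] length 1
  Position 10 ('d'): window [9,10] length 2
  Position 11 ('c'): window [9,11] length 3
Longest substring with no repeats: "edbg" with length 4

4


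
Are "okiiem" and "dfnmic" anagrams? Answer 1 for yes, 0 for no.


Strings: "okiiem", "dfnmic"
Sorted first:  eiikmo
Sorted second: cdfimn
Differ at position 0: 'e' vs 'c' => not anagrams

0


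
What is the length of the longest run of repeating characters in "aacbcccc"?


Input: "aacbcccc"
Scanning for longest run:
  Position 1 ('a'): continues run of 'a', length=2
  Position 2 ('c'): new char, reset run to 1
  Position 3 ('b'): new char, reset run to 1
  Position 4 ('c'): new char, reset run to 1
  Position 5 ('c'): continues run of 'c', length=2
  Position 6 ('c'): continues run of 'c', length=3
  Position 7 ('c'): continues run of 'c', length=4
Longest run: 'c' with length 4

4


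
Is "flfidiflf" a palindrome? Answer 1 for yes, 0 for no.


Input: flfidiflf
Reversed: flfidiflf
  Compare pos 0 ('f') with pos 8 ('f'): match
  Compare pos 1 ('l') with pos 7 ('l'): match
  Compare pos 2 ('f') with pos 6 ('f'): match
  Compare pos 3 ('i') with pos 5 ('i'): match
Result: palindrome

1


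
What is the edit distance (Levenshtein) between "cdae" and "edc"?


Computing edit distance: "cdae" -> "edc"
DP table:
           e    d    c
      0    1    2    3
  c   1    1    2    2
  d   2    2    1    2
  a   3    3    2    2
  e   4    3    3    3
Edit distance = dp[4][3] = 3

3


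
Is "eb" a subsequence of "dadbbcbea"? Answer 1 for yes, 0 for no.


Check if "eb" is a subsequence of "dadbbcbea"
Greedy scan:
  Position 0 ('d'): no match needed
  Position 1 ('a'): no match needed
  Position 2 ('d'): no match needed
  Position 3 ('b'): no match needed
  Position 4 ('b'): no match needed
  Position 5 ('c'): no match needed
  Position 6 ('b'): no match needed
  Position 7 ('e'): matches sub[0] = 'e'
  Position 8 ('a'): no match needed
Only matched 1/2 characters => not a subsequence

0


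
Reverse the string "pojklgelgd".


Input: pojklgelgd
Reading characters right to left:
  Position 9: 'd'
  Position 8: 'g'
  Position 7: 'l'
  Position 6: 'e'
  Position 5: 'g'
  Position 4: 'l'
  Position 3: 'k'
  Position 2: 'j'
  Position 1: 'o'
  Position 0: 'p'
Reversed: dgleglkjop

dgleglkjop


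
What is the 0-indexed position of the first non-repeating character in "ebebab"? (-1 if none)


Input: ebebab
Character frequencies:
  'a': 1
  'b': 3
  'e': 2
Scanning left to right for freq == 1:
  Position 0 ('e'): freq=2, skip
  Position 1 ('b'): freq=3, skip
  Position 2 ('e'): freq=2, skip
  Position 3 ('b'): freq=3, skip
  Position 4 ('a'): unique! => answer = 4

4


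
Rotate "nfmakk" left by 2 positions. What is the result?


Input: "nfmakk", rotate left by 2
First 2 characters: "nf"
Remaining characters: "makk"
Concatenate remaining + first: "makk" + "nf" = "makknf"

makknf


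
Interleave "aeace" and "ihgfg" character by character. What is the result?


Interleaving "aeace" and "ihgfg":
  Position 0: 'a' from first, 'i' from second => "ai"
  Position 1: 'e' from first, 'h' from second => "eh"
  Position 2: 'a' from first, 'g' from second => "ag"
  Position 3: 'c' from first, 'f' from second => "cf"
  Position 4: 'e' from first, 'g' from second => "eg"
Result: aiehagcfeg

aiehagcfeg


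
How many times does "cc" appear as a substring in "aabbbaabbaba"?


Searching for "cc" in "aabbbaabbaba"
Scanning each position:
  Position 0: "aa" => no
  Position 1: "ab" => no
  Position 2: "bb" => no
  Position 3: "bb" => no
  Position 4: "ba" => no
  Position 5: "aa" => no
  Position 6: "ab" => no
  Position 7: "bb" => no
  Position 8: "ba" => no
  Position 9: "ab" => no
  Position 10: "ba" => no
Total occurrences: 0

0


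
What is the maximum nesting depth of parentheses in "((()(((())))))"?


Input: "((()(((())))))"
Tracking depth:
  Position 0 '(': depth becomes 1
  Position 1 '(': depth becomes 2
  Position 2 '(': depth becomes 3
  Position 3 ')': depth becomes 2
  Position 4 '(': depth becomes 3
  Position 5 '(': depth becomes 4
  Position 6 '(': depth becomes 5
  Position 7 '(': depth becomes 6
  Position 8 ')': depth becomes 5
  Position 9 ')': depth becomes 4
  Position 10 ')': depth becomes 3
  Position 11 ')': depth becomes 2
  Position 12 ')': depth becomes 1
  Position 13 ')': depth becomes 0
Maximum depth reached: 6

6


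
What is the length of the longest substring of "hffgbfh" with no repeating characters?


Input: "hffgbfh"
Sliding window (track last position of each char):
  Position 0 ('h'): window [0,0] length 1 -- new best
  Position 1 ('f'): window [0,1] length 2 -- new best
  Position 2 ('f'): repeat (last at 1), move window start to 2
  Position 2 ('f'): window [2,2] length 1
  Position 3 ('g'): window [2,3] length 2
  Position 4 ('b'): window [2,4] length 3 -- new best
  Position 5 ('f'): repeat (last at 2), move window start to 3
  Position 5 ('f'): window [3,5] length 3
  Position 6 ('h'): window [3,6] length 4 -- new best
Longest substring with no repeats: "gbfh" with length 4

4


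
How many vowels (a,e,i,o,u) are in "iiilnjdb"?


Input: iiilnjdb
Checking each character:
  'i' at position 0: vowel (running total: 1)
  'i' at position 1: vowel (running total: 2)
  'i' at position 2: vowel (running total: 3)
  'l' at position 3: consonant
  'n' at position 4: consonant
  'j' at position 5: consonant
  'd' at position 6: consonant
  'b' at position 7: consonant
Total vowels: 3

3


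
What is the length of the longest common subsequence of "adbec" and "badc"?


LCS of "adbec" and "badc"
DP table:
           b    a    d    c
      0    0    0    0    0
  a   0    0    1    1    1
  d   0    0    1    2    2
  b   0    1    1    2    2
  e   0    1    1    2    2
  c   0    1    1    2    3
LCS length = dp[5][4] = 3

3


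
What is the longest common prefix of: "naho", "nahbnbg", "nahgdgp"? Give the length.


Words: naho, nahbnbg, nahgdgp
  Position 0: all 'n' => match
  Position 1: all 'a' => match
  Position 2: all 'h' => match
  Position 3: ('o', 'b', 'g') => mismatch, stop
LCP = "nah" (length 3)

3


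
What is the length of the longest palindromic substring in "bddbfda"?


Input: "bddbfda"
Checking substrings for palindromes:
  [0:4] "bddb" (len 4) => palindrome
  [1:3] "dd" (len 2) => palindrome
Longest palindromic substring: "bddb" with length 4

4


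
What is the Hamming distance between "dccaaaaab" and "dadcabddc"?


Comparing "dccaaaaab" and "dadcabddc" position by position:
  Position 0: 'd' vs 'd' => same
  Position 1: 'c' vs 'a' => differ
  Position 2: 'c' vs 'd' => differ
  Position 3: 'a' vs 'c' => differ
  Position 4: 'a' vs 'a' => same
  Position 5: 'a' vs 'b' => differ
  Position 6: 'a' vs 'd' => differ
  Position 7: 'a' vs 'd' => differ
  Position 8: 'b' vs 'c' => differ
Total differences (Hamming distance): 7

7


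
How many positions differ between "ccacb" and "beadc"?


Comparing "ccacb" and "beadc" position by position:
  Position 0: 'c' vs 'b' => DIFFER
  Position 1: 'c' vs 'e' => DIFFER
  Position 2: 'a' vs 'a' => same
  Position 3: 'c' vs 'd' => DIFFER
  Position 4: 'b' vs 'c' => DIFFER
Positions that differ: 4

4


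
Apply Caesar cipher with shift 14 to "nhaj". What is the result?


Caesar cipher: shift "nhaj" by 14
  'n' (pos 13) + 14 = pos 1 = 'b'
  'h' (pos 7) + 14 = pos 21 = 'v'
  'a' (pos 0) + 14 = pos 14 = 'o'
  'j' (pos 9) + 14 = pos 23 = 'x'
Result: bvox

bvox


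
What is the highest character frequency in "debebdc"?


Input: debebdc
Character counts:
  'b': 2
  'c': 1
  'd': 2
  'e': 2
Maximum frequency: 2

2


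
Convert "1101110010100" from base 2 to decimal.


Input: "1101110010100" in base 2
Positional expansion:
  Digit '1' (value 1) x 2^12 = 4096
  Digit '1' (value 1) x 2^11 = 2048
  Digit '0' (value 0) x 2^10 = 0
  Digit '1' (value 1) x 2^9 = 512
  Digit '1' (value 1) x 2^8 = 256
  Digit '1' (value 1) x 2^7 = 128
  Digit '0' (value 0) x 2^6 = 0
  Digit '0' (value 0) x 2^5 = 0
  Digit '1' (value 1) x 2^4 = 16
  Digit '0' (value 0) x 2^3 = 0
  Digit '1' (value 1) x 2^2 = 4
  Digit '0' (value 0) x 2^1 = 0
  Digit '0' (value 0) x 2^0 = 0
Sum = 7060

7060


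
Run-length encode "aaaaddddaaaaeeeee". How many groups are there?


Input: aaaaddddaaaaeeeee
Scanning for consecutive runs:
  Group 1: 'a' x 4 (positions 0-3)
  Group 2: 'd' x 4 (positions 4-7)
  Group 3: 'a' x 4 (positions 8-11)
  Group 4: 'e' x 5 (positions 12-16)
Total groups: 4

4


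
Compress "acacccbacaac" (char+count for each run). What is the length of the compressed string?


Input: acacccbacaac
Runs:
  'a' x 1 => "a1"
  'c' x 1 => "c1"
  'a' x 1 => "a1"
  'c' x 3 => "c3"
  'b' x 1 => "b1"
  'a' x 1 => "a1"
  'c' x 1 => "c1"
  'a' x 2 => "a2"
  'c' x 1 => "c1"
Compressed: "a1c1a1c3b1a1c1a2c1"
Compressed length: 18

18


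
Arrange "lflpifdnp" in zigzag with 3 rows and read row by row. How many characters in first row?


Zigzag "lflpifdnp" into 3 rows:
Placing characters:
  'l' => row 0
  'f' => row 1
  'l' => row 2
  'p' => row 1
  'i' => row 0
  'f' => row 1
  'd' => row 2
  'n' => row 1
  'p' => row 0
Rows:
  Row 0: "lip"
  Row 1: "fpfn"
  Row 2: "ld"
First row length: 3

3


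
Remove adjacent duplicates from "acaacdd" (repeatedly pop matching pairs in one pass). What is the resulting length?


Input: acaacdd
Stack-based adjacent duplicate removal:
  Read 'a': push. Stack: a
  Read 'c': push. Stack: ac
  Read 'a': push. Stack: aca
  Read 'a': matches stack top 'a' => pop. Stack: ac
  Read 'c': matches stack top 'c' => pop. Stack: a
  Read 'd': push. Stack: ad
  Read 'd': matches stack top 'd' => pop. Stack: a
Final stack: "a" (length 1)

1


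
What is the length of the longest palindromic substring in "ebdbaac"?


Input: "ebdbaac"
Checking substrings for palindromes:
  [1:4] "bdb" (len 3) => palindrome
  [4:6] "aa" (len 2) => palindrome
Longest palindromic substring: "bdb" with length 3

3


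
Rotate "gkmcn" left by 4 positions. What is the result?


Input: "gkmcn", rotate left by 4
First 4 characters: "gkmc"
Remaining characters: "n"
Concatenate remaining + first: "n" + "gkmc" = "ngkmc"

ngkmc


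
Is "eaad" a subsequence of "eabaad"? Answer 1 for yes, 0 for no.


Check if "eaad" is a subsequence of "eabaad"
Greedy scan:
  Position 0 ('e'): matches sub[0] = 'e'
  Position 1 ('a'): matches sub[1] = 'a'
  Position 2 ('b'): no match needed
  Position 3 ('a'): matches sub[2] = 'a'
  Position 4 ('a'): no match needed
  Position 5 ('d'): matches sub[3] = 'd'
All 4 characters matched => is a subsequence

1


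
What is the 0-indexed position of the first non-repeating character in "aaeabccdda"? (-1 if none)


Input: aaeabccdda
Character frequencies:
  'a': 4
  'b': 1
  'c': 2
  'd': 2
  'e': 1
Scanning left to right for freq == 1:
  Position 0 ('a'): freq=4, skip
  Position 1 ('a'): freq=4, skip
  Position 2 ('e'): unique! => answer = 2

2


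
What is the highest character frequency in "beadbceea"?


Input: beadbceea
Character counts:
  'a': 2
  'b': 2
  'c': 1
  'd': 1
  'e': 3
Maximum frequency: 3

3


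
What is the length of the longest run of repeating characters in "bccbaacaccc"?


Input: "bccbaacaccc"
Scanning for longest run:
  Position 1 ('c'): new char, reset run to 1
  Position 2 ('c'): continues run of 'c', length=2
  Position 3 ('b'): new char, reset run to 1
  Position 4 ('a'): new char, reset run to 1
  Position 5 ('a'): continues run of 'a', length=2
  Position 6 ('c'): new char, reset run to 1
  Position 7 ('a'): new char, reset run to 1
  Position 8 ('c'): new char, reset run to 1
  Position 9 ('c'): continues run of 'c', length=2
  Position 10 ('c'): continues run of 'c', length=3
Longest run: 'c' with length 3

3


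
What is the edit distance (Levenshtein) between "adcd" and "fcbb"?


Computing edit distance: "adcd" -> "fcbb"
DP table:
           f    c    b    b
      0    1    2    3    4
  a   1    1    2    3    4
  d   2    2    2    3    4
  c   3    3    2    3    4
  d   4    4    3    3    4
Edit distance = dp[4][4] = 4

4


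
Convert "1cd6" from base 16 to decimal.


Input: "1cd6" in base 16
Positional expansion:
  Digit '1' (value 1) x 16^3 = 4096
  Digit 'c' (value 12) x 16^2 = 3072
  Digit 'd' (value 13) x 16^1 = 208
  Digit '6' (value 6) x 16^0 = 6
Sum = 7382

7382


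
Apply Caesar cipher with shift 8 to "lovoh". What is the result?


Caesar cipher: shift "lovoh" by 8
  'l' (pos 11) + 8 = pos 19 = 't'
  'o' (pos 14) + 8 = pos 22 = 'w'
  'v' (pos 21) + 8 = pos 3 = 'd'
  'o' (pos 14) + 8 = pos 22 = 'w'
  'h' (pos 7) + 8 = pos 15 = 'p'
Result: twdwp

twdwp


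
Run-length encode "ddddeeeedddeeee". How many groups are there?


Input: ddddeeeedddeeee
Scanning for consecutive runs:
  Group 1: 'd' x 4 (positions 0-3)
  Group 2: 'e' x 4 (positions 4-7)
  Group 3: 'd' x 3 (positions 8-10)
  Group 4: 'e' x 4 (positions 11-14)
Total groups: 4

4


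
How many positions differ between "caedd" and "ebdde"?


Comparing "caedd" and "ebdde" position by position:
  Position 0: 'c' vs 'e' => DIFFER
  Position 1: 'a' vs 'b' => DIFFER
  Position 2: 'e' vs 'd' => DIFFER
  Position 3: 'd' vs 'd' => same
  Position 4: 'd' vs 'e' => DIFFER
Positions that differ: 4

4


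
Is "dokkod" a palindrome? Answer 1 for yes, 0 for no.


Input: dokkod
Reversed: dokkod
  Compare pos 0 ('d') with pos 5 ('d'): match
  Compare pos 1 ('o') with pos 4 ('o'): match
  Compare pos 2 ('k') with pos 3 ('k'): match
Result: palindrome

1


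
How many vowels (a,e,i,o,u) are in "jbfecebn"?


Input: jbfecebn
Checking each character:
  'j' at position 0: consonant
  'b' at position 1: consonant
  'f' at position 2: consonant
  'e' at position 3: vowel (running total: 1)
  'c' at position 4: consonant
  'e' at position 5: vowel (running total: 2)
  'b' at position 6: consonant
  'n' at position 7: consonant
Total vowels: 2

2


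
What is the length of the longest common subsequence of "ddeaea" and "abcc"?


LCS of "ddeaea" and "abcc"
DP table:
           a    b    c    c
      0    0    0    0    0
  d   0    0    0    0    0
  d   0    0    0    0    0
  e   0    0    0    0    0
  a   0    1    1    1    1
  e   0    1    1    1    1
  a   0    1    1    1    1
LCS length = dp[6][4] = 1

1


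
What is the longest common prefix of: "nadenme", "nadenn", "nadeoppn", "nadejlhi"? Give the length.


Words: nadenme, nadenn, nadeoppn, nadejlhi
  Position 0: all 'n' => match
  Position 1: all 'a' => match
  Position 2: all 'd' => match
  Position 3: all 'e' => match
  Position 4: ('n', 'n', 'o', 'j') => mismatch, stop
LCP = "nade" (length 4)

4


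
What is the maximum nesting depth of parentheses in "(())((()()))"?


Input: "(())((()()))"
Tracking depth:
  Position 0 '(': depth becomes 1
  Position 1 '(': depth becomes 2
  Position 2 ')': depth becomes 1
  Position 3 ')': depth becomes 0
  Position 4 '(': depth becomes 1
  Position 5 '(': depth becomes 2
  Position 6 '(': depth becomes 3
  Position 7 ')': depth becomes 2
  Position 8 '(': depth becomes 3
  Position 9 ')': depth becomes 2
  Position 10 ')': depth becomes 1
  Position 11 ')': depth becomes 0
Maximum depth reached: 3

3


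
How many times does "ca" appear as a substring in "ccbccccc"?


Searching for "ca" in "ccbccccc"
Scanning each position:
  Position 0: "cc" => no
  Position 1: "cb" => no
  Position 2: "bc" => no
  Position 3: "cc" => no
  Position 4: "cc" => no
  Position 5: "cc" => no
  Position 6: "cc" => no
Total occurrences: 0

0


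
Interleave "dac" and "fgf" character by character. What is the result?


Interleaving "dac" and "fgf":
  Position 0: 'd' from first, 'f' from second => "df"
  Position 1: 'a' from first, 'g' from second => "ag"
  Position 2: 'c' from first, 'f' from second => "cf"
Result: dfagcf

dfagcf


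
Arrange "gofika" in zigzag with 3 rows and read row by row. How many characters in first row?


Zigzag "gofika" into 3 rows:
Placing characters:
  'g' => row 0
  'o' => row 1
  'f' => row 2
  'i' => row 1
  'k' => row 0
  'a' => row 1
Rows:
  Row 0: "gk"
  Row 1: "oia"
  Row 2: "f"
First row length: 2

2


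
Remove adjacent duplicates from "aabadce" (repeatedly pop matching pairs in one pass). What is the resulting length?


Input: aabadce
Stack-based adjacent duplicate removal:
  Read 'a': push. Stack: a
  Read 'a': matches stack top 'a' => pop. Stack: (empty)
  Read 'b': push. Stack: b
  Read 'a': push. Stack: ba
  Read 'd': push. Stack: bad
  Read 'c': push. Stack: badc
  Read 'e': push. Stack: badce
Final stack: "badce" (length 5)

5


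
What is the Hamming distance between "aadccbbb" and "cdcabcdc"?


Comparing "aadccbbb" and "cdcabcdc" position by position:
  Position 0: 'a' vs 'c' => differ
  Position 1: 'a' vs 'd' => differ
  Position 2: 'd' vs 'c' => differ
  Position 3: 'c' vs 'a' => differ
  Position 4: 'c' vs 'b' => differ
  Position 5: 'b' vs 'c' => differ
  Position 6: 'b' vs 'd' => differ
  Position 7: 'b' vs 'c' => differ
Total differences (Hamming distance): 8

8


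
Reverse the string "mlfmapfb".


Input: mlfmapfb
Reading characters right to left:
  Position 7: 'b'
  Position 6: 'f'
  Position 5: 'p'
  Position 4: 'a'
  Position 3: 'm'
  Position 2: 'f'
  Position 1: 'l'
  Position 0: 'm'
Reversed: bfpamflm

bfpamflm


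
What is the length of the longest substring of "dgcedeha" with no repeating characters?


Input: "dgcedeha"
Sliding window (track last position of each char):
  Position 0 ('d'): window [0,0] length 1 -- new best
  Position 1 ('g'): window [0,1] length 2 -- new best
  Position 2 ('c'): window [0,2] length 3 -- new best
  Position 3 ('e'): window [0,3] length 4 -- new best
  Position 4 ('d'): repeat (last at 0), move window start to 1
  Position 4 ('d'): window [1,4] length 4
  Position 5 ('e'): repeat (last at 3), move window start to 4
  Position 5 ('e'): window [4,5] length 2
  Position 6 ('h'): window [4,6] length 3
  Position 7 ('a'): window [4,7] length 4
Longest substring with no repeats: "dgce" with length 4

4


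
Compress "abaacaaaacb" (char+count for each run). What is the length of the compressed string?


Input: abaacaaaacb
Runs:
  'a' x 1 => "a1"
  'b' x 1 => "b1"
  'a' x 2 => "a2"
  'c' x 1 => "c1"
  'a' x 4 => "a4"
  'c' x 1 => "c1"
  'b' x 1 => "b1"
Compressed: "a1b1a2c1a4c1b1"
Compressed length: 14

14


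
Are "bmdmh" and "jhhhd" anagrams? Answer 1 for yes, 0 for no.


Strings: "bmdmh", "jhhhd"
Sorted first:  bdhmm
Sorted second: dhhhj
Differ at position 0: 'b' vs 'd' => not anagrams

0


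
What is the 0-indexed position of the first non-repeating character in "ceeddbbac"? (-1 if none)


Input: ceeddbbac
Character frequencies:
  'a': 1
  'b': 2
  'c': 2
  'd': 2
  'e': 2
Scanning left to right for freq == 1:
  Position 0 ('c'): freq=2, skip
  Position 1 ('e'): freq=2, skip
  Position 2 ('e'): freq=2, skip
  Position 3 ('d'): freq=2, skip
  Position 4 ('d'): freq=2, skip
  Position 5 ('b'): freq=2, skip
  Position 6 ('b'): freq=2, skip
  Position 7 ('a'): unique! => answer = 7

7


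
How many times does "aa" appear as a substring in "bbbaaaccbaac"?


Searching for "aa" in "bbbaaaccbaac"
Scanning each position:
  Position 0: "bb" => no
  Position 1: "bb" => no
  Position 2: "ba" => no
  Position 3: "aa" => MATCH
  Position 4: "aa" => MATCH
  Position 5: "ac" => no
  Position 6: "cc" => no
  Position 7: "cb" => no
  Position 8: "ba" => no
  Position 9: "aa" => MATCH
  Position 10: "ac" => no
Total occurrences: 3

3


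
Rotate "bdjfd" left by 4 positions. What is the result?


Input: "bdjfd", rotate left by 4
First 4 characters: "bdjf"
Remaining characters: "d"
Concatenate remaining + first: "d" + "bdjf" = "dbdjf"

dbdjf


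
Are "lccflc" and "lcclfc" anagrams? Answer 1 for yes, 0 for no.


Strings: "lccflc", "lcclfc"
Sorted first:  cccfll
Sorted second: cccfll
Sorted forms match => anagrams

1


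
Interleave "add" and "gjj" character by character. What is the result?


Interleaving "add" and "gjj":
  Position 0: 'a' from first, 'g' from second => "ag"
  Position 1: 'd' from first, 'j' from second => "dj"
  Position 2: 'd' from first, 'j' from second => "dj"
Result: agdjdj

agdjdj


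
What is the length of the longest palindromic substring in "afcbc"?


Input: "afcbc"
Checking substrings for palindromes:
  [2:5] "cbc" (len 3) => palindrome
Longest palindromic substring: "cbc" with length 3

3


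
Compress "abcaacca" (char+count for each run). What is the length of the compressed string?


Input: abcaacca
Runs:
  'a' x 1 => "a1"
  'b' x 1 => "b1"
  'c' x 1 => "c1"
  'a' x 2 => "a2"
  'c' x 2 => "c2"
  'a' x 1 => "a1"
Compressed: "a1b1c1a2c2a1"
Compressed length: 12

12


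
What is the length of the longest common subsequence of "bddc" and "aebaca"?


LCS of "bddc" and "aebaca"
DP table:
           a    e    b    a    c    a
      0    0    0    0    0    0    0
  b   0    0    0    1    1    1    1
  d   0    0    0    1    1    1    1
  d   0    0    0    1    1    1    1
  c   0    0    0    1    1    2    2
LCS length = dp[4][6] = 2

2


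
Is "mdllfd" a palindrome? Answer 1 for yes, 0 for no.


Input: mdllfd
Reversed: dflldm
  Compare pos 0 ('m') with pos 5 ('d'): MISMATCH
  Compare pos 1 ('d') with pos 4 ('f'): MISMATCH
  Compare pos 2 ('l') with pos 3 ('l'): match
Result: not a palindrome

0
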